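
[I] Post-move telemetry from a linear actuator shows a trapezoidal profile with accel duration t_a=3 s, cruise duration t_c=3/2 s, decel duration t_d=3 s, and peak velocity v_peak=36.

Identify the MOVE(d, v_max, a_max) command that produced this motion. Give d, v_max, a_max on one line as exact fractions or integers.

a_max = 36/3 = 12
d_a = ½·36·3 = 54; d_c = 36·3/2 = 54
d = 2·54 + 54 = 162
t_c = 3/2 > 0 → v_max = v_peak = 36

d=162 v_max=36 a_max=12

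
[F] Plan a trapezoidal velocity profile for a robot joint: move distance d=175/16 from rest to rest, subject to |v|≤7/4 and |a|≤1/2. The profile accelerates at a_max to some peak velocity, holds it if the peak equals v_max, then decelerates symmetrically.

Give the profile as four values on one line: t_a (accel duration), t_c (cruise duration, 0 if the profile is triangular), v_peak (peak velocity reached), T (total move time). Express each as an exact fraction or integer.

t_a=7/2 t_c=11/4 v_peak=7/4 T=39/4

v_max²/a_max = (7/4)²/(1/2) = 49/8
175/16 ≥ 49/8 ⇒ cruise phase
t_a = (7/4)/(1/2) = 7/2; v_peak = 7/4
d_cruise = 175/16 − 49/8 = 77/16; t_c = (77/16)/(7/4) = 11/4
T = 2·7/2 + 11/4 = 39/4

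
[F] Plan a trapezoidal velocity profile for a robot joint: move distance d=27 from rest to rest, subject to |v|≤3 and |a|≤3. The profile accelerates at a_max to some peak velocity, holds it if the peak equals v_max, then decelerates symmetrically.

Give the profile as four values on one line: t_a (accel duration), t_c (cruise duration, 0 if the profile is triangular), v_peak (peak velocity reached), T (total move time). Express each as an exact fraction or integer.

(v_max)²/a_max = 3²/3 = 3
27 ≥ 3 so v_max reached
t_a = 3/3 = 1; v_peak = 3
d_cruise = 27 − 3 = 24; t_c = 24/3 = 8
T = 2·1 + 8 = 10

t_a=1 t_c=8 v_peak=3 T=10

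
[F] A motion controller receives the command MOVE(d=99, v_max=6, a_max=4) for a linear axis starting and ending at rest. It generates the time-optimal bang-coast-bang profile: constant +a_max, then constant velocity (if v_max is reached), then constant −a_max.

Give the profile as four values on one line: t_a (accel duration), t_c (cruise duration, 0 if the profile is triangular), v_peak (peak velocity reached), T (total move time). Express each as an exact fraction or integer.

vₘ²/aₘ = 6²/4 = 9
99 ≥ 9 ⇒ cruise phase
t_a = 6/4 = 3/2; v_peak = 6
d_cruise = 99 − 9 = 90; t_c = 90/6 = 15
T = 2·3/2 + 15 = 18

t_a=3/2 t_c=15 v_peak=6 T=18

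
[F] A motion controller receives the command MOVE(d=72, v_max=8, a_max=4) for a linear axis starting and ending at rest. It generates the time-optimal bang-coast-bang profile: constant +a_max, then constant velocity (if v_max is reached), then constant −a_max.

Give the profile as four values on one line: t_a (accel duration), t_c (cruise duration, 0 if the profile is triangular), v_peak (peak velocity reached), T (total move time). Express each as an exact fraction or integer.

v_max²/a_max = 8²/4 = 16
72 ≥ 16 so v_max reached
t_a = 8/4 = 2; v_peak = 8
d_cruise = 72 − 16 = 56; t_c = 56/8 = 7
T = 2·2 + 7 = 11

t_a=2 t_c=7 v_peak=8 T=11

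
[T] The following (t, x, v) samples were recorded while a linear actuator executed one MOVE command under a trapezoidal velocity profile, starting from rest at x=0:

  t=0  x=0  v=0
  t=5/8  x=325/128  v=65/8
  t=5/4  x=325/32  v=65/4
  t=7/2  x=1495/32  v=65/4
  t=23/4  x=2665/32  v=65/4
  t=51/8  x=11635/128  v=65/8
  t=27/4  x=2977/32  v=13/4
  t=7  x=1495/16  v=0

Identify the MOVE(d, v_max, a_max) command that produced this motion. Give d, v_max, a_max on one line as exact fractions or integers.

d=1495/16 v_max=65/4 a_max=13

final state: t=7, x=1495/16, v=0 → d = 1495/16
a_max = (65/8−0)/(5/8−0) = 13
max v = 65/4 over t∈[5/4,23/4] → v_max = 65/4
check: 65/4·(5/4+9/2) = 1495/16 ✓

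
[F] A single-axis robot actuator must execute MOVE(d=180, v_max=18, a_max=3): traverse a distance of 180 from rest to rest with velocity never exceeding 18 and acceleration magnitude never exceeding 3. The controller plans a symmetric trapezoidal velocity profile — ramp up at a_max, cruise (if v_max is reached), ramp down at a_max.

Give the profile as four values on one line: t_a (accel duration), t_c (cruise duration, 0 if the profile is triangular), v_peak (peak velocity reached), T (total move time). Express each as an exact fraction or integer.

vₘ²/aₘ = 18²/3 = 108
180 ≥ 108 so v_max reached
t_a = 18/3 = 6; v_peak = 18
d_cruise = 180 − 108 = 72; t_c = 72/18 = 4
T = 2·6 + 4 = 16

t_a=6 t_c=4 v_peak=18 T=16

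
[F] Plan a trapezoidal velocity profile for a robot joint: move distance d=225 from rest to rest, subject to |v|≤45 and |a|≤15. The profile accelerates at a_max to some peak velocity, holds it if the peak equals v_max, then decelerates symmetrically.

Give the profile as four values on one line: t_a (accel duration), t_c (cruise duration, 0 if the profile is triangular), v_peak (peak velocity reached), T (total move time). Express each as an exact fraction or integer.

t_a=3 t_c=2 v_peak=45 T=8

vₘ²/aₘ = 45²/15 = 135
225 ≥ 135 ⇒ cruise phase
t_a = 45/15 = 3; v_peak = 45
d_cruise = 225 − 135 = 90; t_c = 90/45 = 2
T = 2·3 + 2 = 8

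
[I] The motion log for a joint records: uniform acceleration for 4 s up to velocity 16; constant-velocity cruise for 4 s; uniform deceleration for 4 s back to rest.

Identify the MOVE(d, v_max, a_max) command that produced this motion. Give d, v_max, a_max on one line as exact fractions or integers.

d=128 v_max=16 a_max=4

a_max = 16/4 = 4
d_a = ½·16·4 = 32; d_c = 16·4 = 64
d = 2·32 + 64 = 128
t_c = 4 > 0 so v_max = 16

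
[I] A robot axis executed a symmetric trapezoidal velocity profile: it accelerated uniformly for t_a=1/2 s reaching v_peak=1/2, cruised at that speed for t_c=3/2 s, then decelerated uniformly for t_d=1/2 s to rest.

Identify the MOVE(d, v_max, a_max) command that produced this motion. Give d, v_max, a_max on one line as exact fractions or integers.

d=1 v_max=1/2 a_max=1

a_max = (1/2)/(1/2) = 1
d_a = ½·1/2·1/2 = 1/8; d_c = 1/2·3/2 = 3/4
d = 2·1/8 + 3/4 = 1
t_c = 3/2 > 0 → v_max = v_peak = 1/2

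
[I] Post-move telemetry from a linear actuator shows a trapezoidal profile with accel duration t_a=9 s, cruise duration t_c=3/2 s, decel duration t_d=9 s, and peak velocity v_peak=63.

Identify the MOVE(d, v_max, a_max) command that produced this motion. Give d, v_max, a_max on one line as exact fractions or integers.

d=1323/2 v_max=63 a_max=7

a_max = 63/9 = 7
d_a = ½·63·9 = 567/2; d_c = 63·3/2 = 189/2
d = 2·567/2 + 189/2 = 1323/2
t_c = 3/2 > 0 ⇒ limit active, v_max = 63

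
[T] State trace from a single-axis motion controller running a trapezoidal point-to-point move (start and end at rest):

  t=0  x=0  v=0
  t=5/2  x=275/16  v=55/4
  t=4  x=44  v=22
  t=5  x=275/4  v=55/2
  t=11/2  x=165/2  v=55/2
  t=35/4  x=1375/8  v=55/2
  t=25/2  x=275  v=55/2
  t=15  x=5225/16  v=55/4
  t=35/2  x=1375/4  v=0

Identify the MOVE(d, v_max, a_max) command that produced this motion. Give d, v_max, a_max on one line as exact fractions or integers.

final state: t=35/2, x=1375/4, v=0 → d = 1375/4
a_max = (55/4−0)/(5/2−0) = 11/2
max v = 55/2 over t∈[5,25/2] → v_max = 55/2
check: 55/2·(5+15/2) = 1375/4 ✓

d=1375/4 v_max=55/2 a_max=11/2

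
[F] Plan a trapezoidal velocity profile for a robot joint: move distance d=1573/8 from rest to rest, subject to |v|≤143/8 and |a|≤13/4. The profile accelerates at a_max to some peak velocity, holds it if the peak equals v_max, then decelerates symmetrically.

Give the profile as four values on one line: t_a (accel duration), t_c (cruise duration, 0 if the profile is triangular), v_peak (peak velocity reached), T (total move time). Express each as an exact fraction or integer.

t_a=11/2 t_c=11/2 v_peak=143/8 T=33/2

vₘ²/aₘ = (143/8)²/(13/4) = 1573/16
1573/8 ≥ 1573/16 ⇒ cruise phase
t_a = (143/8)/(13/4) = 11/2; v_peak = 143/8
d_cruise = 1573/8 − 1573/16 = 1573/16; t_c = (1573/16)/(143/8) = 11/2
T = 2·11/2 + 11/2 = 33/2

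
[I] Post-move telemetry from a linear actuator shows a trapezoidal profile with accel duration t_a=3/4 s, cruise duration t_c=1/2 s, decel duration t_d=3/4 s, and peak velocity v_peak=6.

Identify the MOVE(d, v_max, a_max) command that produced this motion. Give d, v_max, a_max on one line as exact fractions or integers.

a_max = 6/(3/4) = 8
d_a = ½·6·3/4 = 9/4; d_c = 6·1/2 = 3
d = 2·9/4 + 3 = 15/2
t_c = 1/2 > 0 ⇒ limit active, v_max = 6

d=15/2 v_max=6 a_max=8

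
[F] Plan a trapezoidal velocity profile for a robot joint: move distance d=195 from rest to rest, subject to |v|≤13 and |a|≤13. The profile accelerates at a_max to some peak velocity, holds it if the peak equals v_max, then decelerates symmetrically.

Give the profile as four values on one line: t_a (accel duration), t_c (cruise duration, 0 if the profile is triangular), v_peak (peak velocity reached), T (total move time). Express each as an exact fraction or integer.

t_a=1 t_c=14 v_peak=13 T=16

v_max²/a_max = 13²/13 = 13
195 ≥ 13 → trapezoidal
t_a = 13/13 = 1; v_peak = 13
d_cruise = 195 − 13 = 182; t_c = 182/13 = 14
T = 2·1 + 14 = 16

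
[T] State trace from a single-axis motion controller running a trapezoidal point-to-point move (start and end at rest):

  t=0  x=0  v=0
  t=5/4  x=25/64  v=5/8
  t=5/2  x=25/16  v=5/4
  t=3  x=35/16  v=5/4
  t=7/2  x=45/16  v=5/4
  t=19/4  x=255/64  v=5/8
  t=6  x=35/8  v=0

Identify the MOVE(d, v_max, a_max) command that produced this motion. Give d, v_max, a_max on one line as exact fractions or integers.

d=35/8 v_max=5/4 a_max=1/2

final state: t=6, x=35/8, v=0 → d = 35/8
a_max = (5/8−0)/(5/4−0) = 1/2
max v = 5/4 over t∈[5/2,7/2] → v_max = 5/4
check: 5/4·(5/2+1) = 35/8 ✓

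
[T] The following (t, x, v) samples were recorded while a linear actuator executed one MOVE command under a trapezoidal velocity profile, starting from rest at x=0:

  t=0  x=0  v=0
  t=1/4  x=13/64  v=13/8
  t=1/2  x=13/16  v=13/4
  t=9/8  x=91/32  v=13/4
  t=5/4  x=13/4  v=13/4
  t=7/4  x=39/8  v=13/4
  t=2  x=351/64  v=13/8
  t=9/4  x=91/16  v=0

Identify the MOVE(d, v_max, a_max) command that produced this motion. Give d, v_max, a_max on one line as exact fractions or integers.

d=91/16 v_max=13/4 a_max=13/2

final state: t=9/4, x=91/16, v=0 → d = 91/16
a_max = (13/8−0)/(1/4−0) = 13/2
max v = 13/4 over t∈[1/2,7/4] → v_max = 13/4
check: 13/4·(1/2+5/4) = 91/16 ✓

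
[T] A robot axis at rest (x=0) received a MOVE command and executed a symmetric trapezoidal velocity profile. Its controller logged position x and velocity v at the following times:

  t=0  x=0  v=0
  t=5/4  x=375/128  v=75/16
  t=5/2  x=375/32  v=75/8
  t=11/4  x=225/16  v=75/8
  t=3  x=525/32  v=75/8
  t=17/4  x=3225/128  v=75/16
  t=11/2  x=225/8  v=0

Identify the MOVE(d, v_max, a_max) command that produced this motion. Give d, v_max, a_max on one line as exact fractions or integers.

final state: t=11/2, x=225/8, v=0 → d = 225/8
a_max = (75/16−0)/(5/4−0) = 15/4
max v = 75/8 over t∈[5/2,3] → v_max = 75/8
check: 75/8·(5/2+1/2) = 225/8 ✓

d=225/8 v_max=75/8 a_max=15/4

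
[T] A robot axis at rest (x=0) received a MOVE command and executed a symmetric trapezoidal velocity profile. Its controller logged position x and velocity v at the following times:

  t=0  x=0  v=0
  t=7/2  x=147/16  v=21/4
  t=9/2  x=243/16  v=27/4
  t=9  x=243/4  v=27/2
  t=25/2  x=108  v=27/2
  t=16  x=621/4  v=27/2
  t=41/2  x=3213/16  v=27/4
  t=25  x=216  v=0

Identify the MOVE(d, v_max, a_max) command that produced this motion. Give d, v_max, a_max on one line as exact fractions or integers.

d=216 v_max=27/2 a_max=3/2

final state: t=25, x=216, v=0 → d = 216
a_max = (21/4−0)/(7/2−0) = 3/2
max v = 27/2 over t∈[9,16] → v_max = 27/2
check: 27/2·(9+7) = 216 ✓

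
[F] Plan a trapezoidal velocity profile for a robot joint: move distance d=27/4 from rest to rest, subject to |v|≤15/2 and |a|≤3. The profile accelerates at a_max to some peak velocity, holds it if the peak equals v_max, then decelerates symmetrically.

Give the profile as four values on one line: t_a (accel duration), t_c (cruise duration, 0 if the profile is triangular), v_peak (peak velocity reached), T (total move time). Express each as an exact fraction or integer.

(v_max)²/a_max = (15/2)²/3 = 75/4
27/4 < 75/4 ⇒ no cruise
v_peak = √(27/4·3) = √(81/4) = 9/2
t_a = (9/2)/3 = 3/2; t_c = 0
T = 2·3/2 = 3

t_a=3/2 t_c=0 v_peak=9/2 T=3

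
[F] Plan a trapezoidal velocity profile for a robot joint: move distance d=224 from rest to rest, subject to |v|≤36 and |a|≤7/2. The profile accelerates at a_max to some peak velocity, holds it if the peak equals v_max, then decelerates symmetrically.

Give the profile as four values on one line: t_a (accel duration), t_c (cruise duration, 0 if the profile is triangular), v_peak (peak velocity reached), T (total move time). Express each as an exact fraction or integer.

t_a=8 t_c=0 v_peak=28 T=16

v_max²/a_max = 36²/(7/2) = 2592/7
224 < 2592/7 → triangular
v_peak = √(224·7/2) = √784 = 28
t_a = 28/(7/2) = 8; t_c = 0
T = 2·8 = 16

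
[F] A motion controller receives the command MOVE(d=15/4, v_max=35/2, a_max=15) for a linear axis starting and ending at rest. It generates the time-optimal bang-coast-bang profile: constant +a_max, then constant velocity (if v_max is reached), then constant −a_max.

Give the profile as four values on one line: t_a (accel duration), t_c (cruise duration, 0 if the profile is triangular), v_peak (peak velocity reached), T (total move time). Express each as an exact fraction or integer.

v_max²/a_max = (35/2)²/15 = 245/12
15/4 < 245/12 ⇒ no cruise
v_peak = √(15/4·15) = √(225/4) = 15/2
t_a = (15/2)/15 = 1/2; t_c = 0
T = 2·1/2 = 1

t_a=1/2 t_c=0 v_peak=15/2 T=1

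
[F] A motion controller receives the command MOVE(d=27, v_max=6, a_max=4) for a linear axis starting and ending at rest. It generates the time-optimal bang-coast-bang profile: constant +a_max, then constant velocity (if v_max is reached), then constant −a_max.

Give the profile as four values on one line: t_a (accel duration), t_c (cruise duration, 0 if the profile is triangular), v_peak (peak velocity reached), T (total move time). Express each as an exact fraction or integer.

v_max²/a_max = 6²/4 = 9
27 ≥ 9 ⇒ cruise phase
t_a = 6/4 = 3/2; v_peak = 6
d_cruise = 27 − 9 = 18; t_c = 18/6 = 3
T = 2·3/2 + 3 = 6

t_a=3/2 t_c=3 v_peak=6 T=6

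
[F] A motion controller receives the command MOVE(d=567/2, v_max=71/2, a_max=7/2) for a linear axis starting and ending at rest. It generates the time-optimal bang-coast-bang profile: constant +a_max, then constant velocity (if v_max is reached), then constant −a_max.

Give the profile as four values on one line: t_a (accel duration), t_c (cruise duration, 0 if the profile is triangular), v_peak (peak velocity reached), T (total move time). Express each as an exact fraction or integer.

vₘ²/aₘ = (71/2)²/(7/2) = 5041/14
567/2 < 5041/14 → triangular
v_peak = √(567/2·7/2) = √(3969/4) = 63/2
t_a = (63/2)/(7/2) = 9; t_c = 0
T = 2·9 = 18

t_a=9 t_c=0 v_peak=63/2 T=18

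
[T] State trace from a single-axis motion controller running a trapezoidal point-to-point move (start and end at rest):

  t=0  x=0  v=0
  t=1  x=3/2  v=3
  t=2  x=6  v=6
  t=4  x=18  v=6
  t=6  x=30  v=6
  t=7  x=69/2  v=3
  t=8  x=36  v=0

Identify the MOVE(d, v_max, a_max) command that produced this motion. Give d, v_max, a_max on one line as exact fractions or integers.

d=36 v_max=6 a_max=3

final state: t=8, x=36, v=0 → d = 36
a_max = (3−0)/(1−0) = 3
max v = 6 over t∈[2,6] → v_max = 6
check: 6·(2+4) = 36 ✓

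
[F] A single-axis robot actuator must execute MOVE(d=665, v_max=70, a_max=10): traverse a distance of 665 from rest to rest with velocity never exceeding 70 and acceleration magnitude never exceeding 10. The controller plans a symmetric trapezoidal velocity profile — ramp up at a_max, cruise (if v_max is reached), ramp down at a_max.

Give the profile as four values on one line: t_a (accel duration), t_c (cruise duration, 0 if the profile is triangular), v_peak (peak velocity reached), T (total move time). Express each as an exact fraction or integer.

v_max²/a_max = 70²/10 = 490
665 ≥ 490 so v_max reached
t_a = 70/10 = 7; v_peak = 70
d_cruise = 665 − 490 = 175; t_c = 175/70 = 5/2
T = 2·7 + 5/2 = 33/2

t_a=7 t_c=5/2 v_peak=70 T=33/2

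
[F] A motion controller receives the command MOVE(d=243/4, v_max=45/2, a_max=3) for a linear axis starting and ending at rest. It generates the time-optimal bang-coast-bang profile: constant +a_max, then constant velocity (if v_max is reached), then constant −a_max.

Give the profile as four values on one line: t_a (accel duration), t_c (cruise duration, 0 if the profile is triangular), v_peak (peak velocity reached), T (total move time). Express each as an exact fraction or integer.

(v_max)²/a_max = (45/2)²/3 = 675/4
243/4 < 675/4 → triangular
v_peak = √(243/4·3) = √(729/4) = 27/2
t_a = (27/2)/3 = 9/2; t_c = 0
T = 2·9/2 = 9

t_a=9/2 t_c=0 v_peak=27/2 T=9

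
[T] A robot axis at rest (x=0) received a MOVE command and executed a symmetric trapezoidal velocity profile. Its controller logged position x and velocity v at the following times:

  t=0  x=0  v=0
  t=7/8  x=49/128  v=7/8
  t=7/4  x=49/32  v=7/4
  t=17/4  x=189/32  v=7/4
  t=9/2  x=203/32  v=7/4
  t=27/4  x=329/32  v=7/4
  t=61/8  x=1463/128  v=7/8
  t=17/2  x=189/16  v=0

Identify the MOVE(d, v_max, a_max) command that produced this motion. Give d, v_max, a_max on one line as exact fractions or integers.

final state: t=17/2, x=189/16, v=0 → d = 189/16
a_max = (7/8−0)/(7/8−0) = 1
max v = 7/4 over t∈[7/4,27/4] → v_max = 7/4
check: 7/4·(7/4+5) = 189/16 ✓

d=189/16 v_max=7/4 a_max=1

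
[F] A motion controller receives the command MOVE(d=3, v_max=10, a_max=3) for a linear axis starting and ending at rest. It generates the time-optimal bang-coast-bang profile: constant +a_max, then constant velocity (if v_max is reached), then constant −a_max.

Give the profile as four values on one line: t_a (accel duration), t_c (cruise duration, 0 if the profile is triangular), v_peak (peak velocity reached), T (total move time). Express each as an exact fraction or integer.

t_a=1 t_c=0 v_peak=3 T=2

vₘ²/aₘ = 10²/3 = 100/3
3 < 100/3 → triangular
v_peak = √(3·3) = √9 = 3
t_a = 3/3 = 1; t_c = 0
T = 2·1 = 2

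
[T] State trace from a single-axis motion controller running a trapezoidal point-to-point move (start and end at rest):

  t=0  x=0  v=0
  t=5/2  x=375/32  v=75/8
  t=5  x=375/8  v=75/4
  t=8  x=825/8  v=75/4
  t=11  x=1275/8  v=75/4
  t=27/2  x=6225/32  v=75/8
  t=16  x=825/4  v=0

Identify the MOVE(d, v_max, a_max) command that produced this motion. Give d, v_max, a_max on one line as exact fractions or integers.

d=825/4 v_max=75/4 a_max=15/4

final state: t=16, x=825/4, v=0 → d = 825/4
a_max = (75/8−0)/(5/2−0) = 15/4
max v = 75/4 over t∈[5,11] → v_max = 75/4
check: 75/4·(5+6) = 825/4 ✓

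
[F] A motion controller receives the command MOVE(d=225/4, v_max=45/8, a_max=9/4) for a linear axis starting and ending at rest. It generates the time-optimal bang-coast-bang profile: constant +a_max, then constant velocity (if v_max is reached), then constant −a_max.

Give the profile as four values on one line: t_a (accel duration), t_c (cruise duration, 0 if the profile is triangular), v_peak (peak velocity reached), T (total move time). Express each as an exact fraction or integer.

t_a=5/2 t_c=15/2 v_peak=45/8 T=25/2

(v_max)²/a_max = (45/8)²/(9/4) = 225/16
225/4 ≥ 225/16 ⇒ cruise phase
t_a = (45/8)/(9/4) = 5/2; v_peak = 45/8
d_cruise = 225/4 − 225/16 = 675/16; t_c = (675/16)/(45/8) = 15/2
T = 2·5/2 + 15/2 = 25/2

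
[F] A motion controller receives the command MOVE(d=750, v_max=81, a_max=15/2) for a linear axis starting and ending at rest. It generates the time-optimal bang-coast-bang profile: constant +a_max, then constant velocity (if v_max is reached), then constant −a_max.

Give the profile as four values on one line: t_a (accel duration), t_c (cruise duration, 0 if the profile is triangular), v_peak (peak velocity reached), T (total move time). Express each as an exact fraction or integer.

t_a=10 t_c=0 v_peak=75 T=20

(v_max)²/a_max = 81²/(15/2) = 4374/5
750 < 4374/5 → triangular
v_peak = √(750·15/2) = √5625 = 75
t_a = 75/(15/2) = 10; t_c = 0
T = 2·10 = 20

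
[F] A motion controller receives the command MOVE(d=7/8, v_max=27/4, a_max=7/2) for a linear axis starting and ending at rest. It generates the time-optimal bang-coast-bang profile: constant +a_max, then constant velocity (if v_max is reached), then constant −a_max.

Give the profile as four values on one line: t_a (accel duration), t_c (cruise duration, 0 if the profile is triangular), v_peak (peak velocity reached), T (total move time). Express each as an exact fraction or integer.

t_a=1/2 t_c=0 v_peak=7/4 T=1

(v_max)²/a_max = (27/4)²/(7/2) = 729/56
7/8 < 729/56 ⇒ no cruise
v_peak = √(7/8·7/2) = √(49/16) = 7/4
t_a = (7/4)/(7/2) = 1/2; t_c = 0
T = 2·1/2 = 1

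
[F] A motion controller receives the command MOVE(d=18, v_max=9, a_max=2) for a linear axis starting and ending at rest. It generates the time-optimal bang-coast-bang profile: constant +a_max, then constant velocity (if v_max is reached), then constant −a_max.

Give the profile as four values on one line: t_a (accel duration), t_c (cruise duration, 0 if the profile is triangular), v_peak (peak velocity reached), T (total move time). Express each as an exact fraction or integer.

vₘ²/aₘ = 9²/2 = 81/2
18 < 81/2 so t_c = 0
v_peak = √(18·2) = √36 = 6
t_a = 6/2 = 3; t_c = 0
T = 2·3 = 6

t_a=3 t_c=0 v_peak=6 T=6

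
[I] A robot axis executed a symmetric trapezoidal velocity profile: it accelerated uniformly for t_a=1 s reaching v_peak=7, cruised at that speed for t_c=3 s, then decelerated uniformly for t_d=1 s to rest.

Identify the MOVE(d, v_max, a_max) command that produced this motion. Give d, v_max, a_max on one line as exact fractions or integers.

d=28 v_max=7 a_max=7

a_max = 7/1 = 7
d_a = ½·7·1 = 7/2; d_c = 7·3 = 21
d = 2·7/2 + 21 = 28
t_c = 3 > 0 ⇒ limit active, v_max = 7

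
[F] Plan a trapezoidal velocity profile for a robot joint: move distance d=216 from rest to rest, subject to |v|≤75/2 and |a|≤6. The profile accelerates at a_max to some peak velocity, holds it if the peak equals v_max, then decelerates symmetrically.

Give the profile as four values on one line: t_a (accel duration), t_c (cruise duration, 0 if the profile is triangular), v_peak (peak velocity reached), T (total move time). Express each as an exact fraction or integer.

vₘ²/aₘ = (75/2)²/6 = 1875/8
216 < 1875/8 → triangular
v_peak = √(216·6) = √1296 = 36
t_a = 36/6 = 6; t_c = 0
T = 2·6 = 12

t_a=6 t_c=0 v_peak=36 T=12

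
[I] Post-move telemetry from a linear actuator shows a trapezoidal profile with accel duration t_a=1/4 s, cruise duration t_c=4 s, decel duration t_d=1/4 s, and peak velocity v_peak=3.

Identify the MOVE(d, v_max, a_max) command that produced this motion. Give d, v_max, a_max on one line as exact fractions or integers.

a_max = 3/(1/4) = 12
d_a = ½·3·1/4 = 3/8; d_c = 3·4 = 12
d = 2·3/8 + 12 = 51/4
t_c = 4 > 0 → v_max = v_peak = 3

d=51/4 v_max=3 a_max=12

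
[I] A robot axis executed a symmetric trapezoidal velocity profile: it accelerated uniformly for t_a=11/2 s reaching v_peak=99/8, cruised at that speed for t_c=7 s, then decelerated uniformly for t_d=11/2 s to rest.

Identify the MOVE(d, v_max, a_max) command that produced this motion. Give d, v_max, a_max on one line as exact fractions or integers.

d=2475/16 v_max=99/8 a_max=9/4

a_max = (99/8)/(11/2) = 9/4
d_a = ½·99/8·11/2 = 1089/32; d_c = 99/8·7 = 693/8
d = 2·1089/32 + 693/8 = 2475/16
t_c = 7 > 0 ⇒ limit active, v_max = 99/8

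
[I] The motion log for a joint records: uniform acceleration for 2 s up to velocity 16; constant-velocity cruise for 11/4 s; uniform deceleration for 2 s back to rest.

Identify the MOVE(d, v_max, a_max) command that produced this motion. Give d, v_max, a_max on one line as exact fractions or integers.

a_max = 16/2 = 8
d_a = ½·16·2 = 16; d_c = 16·11/4 = 44
d = 2·16 + 44 = 76
t_c = 11/4 > 0 → v_max = v_peak = 16

d=76 v_max=16 a_max=8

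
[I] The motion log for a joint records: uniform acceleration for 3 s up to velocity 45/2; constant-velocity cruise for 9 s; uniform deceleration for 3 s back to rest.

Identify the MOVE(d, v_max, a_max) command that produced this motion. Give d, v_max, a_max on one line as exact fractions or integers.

d=270 v_max=45/2 a_max=15/2

a_max = (45/2)/3 = 15/2
d_a = ½·45/2·3 = 135/4; d_c = 45/2·9 = 405/2
d = 2·135/4 + 405/2 = 270
t_c = 9 > 0 so v_max = 45/2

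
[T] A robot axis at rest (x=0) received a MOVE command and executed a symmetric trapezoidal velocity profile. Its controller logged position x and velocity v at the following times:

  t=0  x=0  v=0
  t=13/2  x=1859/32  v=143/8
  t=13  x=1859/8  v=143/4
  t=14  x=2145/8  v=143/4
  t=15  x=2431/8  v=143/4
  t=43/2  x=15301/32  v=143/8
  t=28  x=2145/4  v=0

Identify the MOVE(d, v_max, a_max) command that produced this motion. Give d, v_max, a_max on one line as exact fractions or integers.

final state: t=28, x=2145/4, v=0 → d = 2145/4
a_max = (143/8−0)/(13/2−0) = 11/4
max v = 143/4 over t∈[13,15] → v_max = 143/4
check: 143/4·(13+2) = 2145/4 ✓

d=2145/4 v_max=143/4 a_max=11/4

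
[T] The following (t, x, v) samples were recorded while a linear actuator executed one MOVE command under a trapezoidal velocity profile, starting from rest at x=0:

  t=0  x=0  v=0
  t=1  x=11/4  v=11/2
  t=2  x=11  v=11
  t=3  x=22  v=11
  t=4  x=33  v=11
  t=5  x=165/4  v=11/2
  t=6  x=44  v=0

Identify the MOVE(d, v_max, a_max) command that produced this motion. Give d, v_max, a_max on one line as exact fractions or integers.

final state: t=6, x=44, v=0 → d = 44
a_max = (11/2−0)/(1−0) = 11/2
max v = 11 over t∈[2,4] → v_max = 11
check: 11·(2+2) = 44 ✓

d=44 v_max=11 a_max=11/2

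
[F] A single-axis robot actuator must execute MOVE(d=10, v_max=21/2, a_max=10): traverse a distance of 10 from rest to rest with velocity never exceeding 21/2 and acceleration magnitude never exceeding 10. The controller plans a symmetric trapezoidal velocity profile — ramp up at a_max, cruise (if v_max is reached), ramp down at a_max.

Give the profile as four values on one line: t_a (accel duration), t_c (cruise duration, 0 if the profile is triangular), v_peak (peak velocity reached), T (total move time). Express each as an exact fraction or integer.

t_a=1 t_c=0 v_peak=10 T=2

v_max²/a_max = (21/2)²/10 = 441/40
10 < 441/40 so t_c = 0
v_peak = √(10·10) = √100 = 10
t_a = 10/10 = 1; t_c = 0
T = 2·1 = 2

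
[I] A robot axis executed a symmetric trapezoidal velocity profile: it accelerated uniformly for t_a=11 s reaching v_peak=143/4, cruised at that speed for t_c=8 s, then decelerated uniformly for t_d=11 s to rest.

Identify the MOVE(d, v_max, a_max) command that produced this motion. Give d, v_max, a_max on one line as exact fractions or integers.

a_max = (143/4)/11 = 13/4
d_a = ½·143/4·11 = 1573/8; d_c = 143/4·8 = 286
d = 2·1573/8 + 286 = 2717/4
t_c = 8 > 0 ⇒ limit active, v_max = 143/4

d=2717/4 v_max=143/4 a_max=13/4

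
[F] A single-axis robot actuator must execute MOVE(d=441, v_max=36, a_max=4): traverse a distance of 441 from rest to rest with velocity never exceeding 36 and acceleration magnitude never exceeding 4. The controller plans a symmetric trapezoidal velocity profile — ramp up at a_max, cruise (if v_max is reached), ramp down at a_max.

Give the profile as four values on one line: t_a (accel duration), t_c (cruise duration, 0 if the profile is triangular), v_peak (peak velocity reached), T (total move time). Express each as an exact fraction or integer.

t_a=9 t_c=13/4 v_peak=36 T=85/4

v_max²/a_max = 36²/4 = 324
441 ≥ 324 → trapezoidal
t_a = 36/4 = 9; v_peak = 36
d_cruise = 441 − 324 = 117; t_c = 117/36 = 13/4
T = 2·9 + 13/4 = 85/4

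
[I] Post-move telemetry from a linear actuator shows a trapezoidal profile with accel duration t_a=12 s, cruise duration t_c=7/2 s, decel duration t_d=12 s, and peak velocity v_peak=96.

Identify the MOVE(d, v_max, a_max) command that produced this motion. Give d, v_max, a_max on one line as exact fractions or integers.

a_max = 96/12 = 8
d_a = ½·96·12 = 576; d_c = 96·7/2 = 336
d = 2·576 + 336 = 1488
t_c = 7/2 > 0 → v_max = v_peak = 96

d=1488 v_max=96 a_max=8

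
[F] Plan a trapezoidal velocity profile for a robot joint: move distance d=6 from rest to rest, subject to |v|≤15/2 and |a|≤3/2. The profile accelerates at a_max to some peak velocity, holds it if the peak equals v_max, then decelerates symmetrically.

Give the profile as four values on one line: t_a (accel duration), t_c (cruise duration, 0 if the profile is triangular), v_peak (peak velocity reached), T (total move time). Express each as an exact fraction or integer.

(v_max)²/a_max = (15/2)²/(3/2) = 75/2
6 < 75/2 so t_c = 0
v_peak = √(6·3/2) = √9 = 3
t_a = 3/(3/2) = 2; t_c = 0
T = 2·2 = 4

t_a=2 t_c=0 v_peak=3 T=4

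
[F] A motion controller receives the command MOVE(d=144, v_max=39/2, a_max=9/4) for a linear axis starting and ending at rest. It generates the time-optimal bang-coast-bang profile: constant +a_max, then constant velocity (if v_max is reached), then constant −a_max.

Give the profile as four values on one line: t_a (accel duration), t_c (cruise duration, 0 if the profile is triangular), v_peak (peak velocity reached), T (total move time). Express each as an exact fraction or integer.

t_a=8 t_c=0 v_peak=18 T=16

vₘ²/aₘ = (39/2)²/(9/4) = 169
144 < 169 so t_c = 0
v_peak = √(144·9/4) = √324 = 18
t_a = 18/(9/4) = 8; t_c = 0
T = 2·8 = 16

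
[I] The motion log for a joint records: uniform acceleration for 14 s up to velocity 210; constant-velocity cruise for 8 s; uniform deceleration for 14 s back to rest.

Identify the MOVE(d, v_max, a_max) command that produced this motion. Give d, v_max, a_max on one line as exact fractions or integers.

d=4620 v_max=210 a_max=15

a_max = 210/14 = 15
d_a = ½·210·14 = 1470; d_c = 210·8 = 1680
d = 2·1470 + 1680 = 4620
t_c = 8 > 0 → v_max = v_peak = 210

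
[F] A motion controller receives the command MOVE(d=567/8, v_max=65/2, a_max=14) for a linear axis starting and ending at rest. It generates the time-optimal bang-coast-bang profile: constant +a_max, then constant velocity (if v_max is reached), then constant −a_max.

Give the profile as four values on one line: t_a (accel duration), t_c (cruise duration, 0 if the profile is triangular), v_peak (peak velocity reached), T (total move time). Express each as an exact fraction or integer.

t_a=9/4 t_c=0 v_peak=63/2 T=9/2

v_max²/a_max = (65/2)²/14 = 4225/56
567/8 < 4225/56 ⇒ no cruise
v_peak = √(567/8·14) = √(3969/4) = 63/2
t_a = (63/2)/14 = 9/4; t_c = 0
T = 2·9/4 = 9/2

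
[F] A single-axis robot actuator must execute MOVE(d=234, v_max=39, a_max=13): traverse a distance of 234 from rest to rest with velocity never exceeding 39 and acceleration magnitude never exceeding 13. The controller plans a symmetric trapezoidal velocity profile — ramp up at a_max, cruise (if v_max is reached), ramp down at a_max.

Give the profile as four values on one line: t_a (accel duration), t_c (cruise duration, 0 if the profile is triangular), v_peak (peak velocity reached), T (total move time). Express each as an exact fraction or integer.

t_a=3 t_c=3 v_peak=39 T=9

v_max²/a_max = 39²/13 = 117
234 ≥ 117 so v_max reached
t_a = 39/13 = 3; v_peak = 39
d_cruise = 234 − 117 = 117; t_c = 117/39 = 3
T = 2·3 + 3 = 9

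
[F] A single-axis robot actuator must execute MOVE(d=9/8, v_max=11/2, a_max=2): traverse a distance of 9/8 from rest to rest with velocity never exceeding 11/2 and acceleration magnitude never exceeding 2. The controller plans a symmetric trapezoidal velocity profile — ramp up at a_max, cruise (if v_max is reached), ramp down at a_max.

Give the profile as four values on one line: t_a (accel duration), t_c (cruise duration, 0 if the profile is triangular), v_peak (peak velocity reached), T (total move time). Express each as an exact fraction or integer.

t_a=3/4 t_c=0 v_peak=3/2 T=3/2

vₘ²/aₘ = (11/2)²/2 = 121/8
9/8 < 121/8 ⇒ no cruise
v_peak = √(9/8·2) = √(9/4) = 3/2
t_a = (3/2)/2 = 3/4; t_c = 0
T = 2·3/4 = 3/2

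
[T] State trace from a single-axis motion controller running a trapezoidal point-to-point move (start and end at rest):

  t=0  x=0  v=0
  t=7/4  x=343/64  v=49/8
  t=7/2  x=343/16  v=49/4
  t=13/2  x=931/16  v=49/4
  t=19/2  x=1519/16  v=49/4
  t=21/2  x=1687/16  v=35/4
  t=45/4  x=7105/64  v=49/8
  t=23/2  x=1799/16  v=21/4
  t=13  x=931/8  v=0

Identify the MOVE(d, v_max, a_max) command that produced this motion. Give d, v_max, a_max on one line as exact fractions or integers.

d=931/8 v_max=49/4 a_max=7/2

final state: t=13, x=931/8, v=0 → d = 931/8
a_max = (49/8−0)/(7/4−0) = 7/2
max v = 49/4 over t∈[7/2,19/2] → v_max = 49/4
check: 49/4·(7/2+6) = 931/8 ✓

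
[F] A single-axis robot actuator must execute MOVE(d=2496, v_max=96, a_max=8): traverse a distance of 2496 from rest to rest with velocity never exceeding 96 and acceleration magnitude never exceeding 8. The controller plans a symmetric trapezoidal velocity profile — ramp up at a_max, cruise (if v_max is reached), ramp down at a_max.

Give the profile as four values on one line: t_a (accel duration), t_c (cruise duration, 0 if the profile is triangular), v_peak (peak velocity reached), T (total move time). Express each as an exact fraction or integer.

t_a=12 t_c=14 v_peak=96 T=38

(v_max)²/a_max = 96²/8 = 1152
2496 ≥ 1152 so v_max reached
t_a = 96/8 = 12; v_peak = 96
d_cruise = 2496 − 1152 = 1344; t_c = 1344/96 = 14
T = 2·12 + 14 = 38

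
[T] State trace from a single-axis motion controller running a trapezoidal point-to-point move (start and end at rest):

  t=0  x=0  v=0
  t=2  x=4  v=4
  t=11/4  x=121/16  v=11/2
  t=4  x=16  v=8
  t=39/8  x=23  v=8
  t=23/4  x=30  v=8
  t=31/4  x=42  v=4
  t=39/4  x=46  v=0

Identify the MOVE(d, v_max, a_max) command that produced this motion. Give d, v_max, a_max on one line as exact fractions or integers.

d=46 v_max=8 a_max=2

final state: t=39/4, x=46, v=0 → d = 46
a_max = (4−0)/(2−0) = 2
max v = 8 over t∈[4,23/4] → v_max = 8
check: 8·(4+7/4) = 46 ✓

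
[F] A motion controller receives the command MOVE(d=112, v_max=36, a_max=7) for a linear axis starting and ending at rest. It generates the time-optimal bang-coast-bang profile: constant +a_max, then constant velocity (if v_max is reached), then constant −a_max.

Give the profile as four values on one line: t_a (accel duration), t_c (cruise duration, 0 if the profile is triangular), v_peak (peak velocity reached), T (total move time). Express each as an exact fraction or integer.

t_a=4 t_c=0 v_peak=28 T=8

vₘ²/aₘ = 36²/7 = 1296/7
112 < 1296/7 ⇒ no cruise
v_peak = √(112·7) = √784 = 28
t_a = 28/7 = 4; t_c = 0
T = 2·4 = 8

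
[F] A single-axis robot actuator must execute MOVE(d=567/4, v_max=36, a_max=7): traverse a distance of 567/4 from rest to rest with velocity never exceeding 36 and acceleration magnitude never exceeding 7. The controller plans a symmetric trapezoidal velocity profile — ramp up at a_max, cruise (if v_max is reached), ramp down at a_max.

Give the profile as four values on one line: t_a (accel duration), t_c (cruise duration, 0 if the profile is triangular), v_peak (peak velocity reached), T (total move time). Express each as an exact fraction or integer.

v_max²/a_max = 36²/7 = 1296/7
567/4 < 1296/7 → triangular
v_peak = √(567/4·7) = √(3969/4) = 63/2
t_a = (63/2)/7 = 9/2; t_c = 0
T = 2·9/2 = 9

t_a=9/2 t_c=0 v_peak=63/2 T=9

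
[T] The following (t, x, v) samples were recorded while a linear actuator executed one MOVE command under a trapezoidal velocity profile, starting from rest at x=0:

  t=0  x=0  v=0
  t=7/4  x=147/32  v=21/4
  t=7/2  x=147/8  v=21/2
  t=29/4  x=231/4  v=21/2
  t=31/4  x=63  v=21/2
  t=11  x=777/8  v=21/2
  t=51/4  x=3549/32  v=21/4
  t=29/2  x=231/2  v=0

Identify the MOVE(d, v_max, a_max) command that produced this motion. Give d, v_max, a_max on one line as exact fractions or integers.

final state: t=29/2, x=231/2, v=0 → d = 231/2
a_max = (21/4−0)/(7/4−0) = 3
max v = 21/2 over t∈[7/2,11] → v_max = 21/2
check: 21/2·(7/2+15/2) = 231/2 ✓

d=231/2 v_max=21/2 a_max=3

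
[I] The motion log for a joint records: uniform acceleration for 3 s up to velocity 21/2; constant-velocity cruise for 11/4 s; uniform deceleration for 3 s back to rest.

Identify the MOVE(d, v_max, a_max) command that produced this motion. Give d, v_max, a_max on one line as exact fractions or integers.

d=483/8 v_max=21/2 a_max=7/2

a_max = (21/2)/3 = 7/2
d_a = ½·21/2·3 = 63/4; d_c = 21/2·11/4 = 231/8
d = 2·63/4 + 231/8 = 483/8
t_c = 11/4 > 0 so v_max = 21/2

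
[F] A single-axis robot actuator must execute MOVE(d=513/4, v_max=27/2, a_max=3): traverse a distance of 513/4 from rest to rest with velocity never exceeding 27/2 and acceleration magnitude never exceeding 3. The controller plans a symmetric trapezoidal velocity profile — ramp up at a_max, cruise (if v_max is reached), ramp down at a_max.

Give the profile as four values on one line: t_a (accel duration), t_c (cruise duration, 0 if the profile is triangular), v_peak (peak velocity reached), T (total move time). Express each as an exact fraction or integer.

(v_max)²/a_max = (27/2)²/3 = 243/4
513/4 ≥ 243/4 ⇒ cruise phase
t_a = (27/2)/3 = 9/2; v_peak = 27/2
d_cruise = 513/4 − 243/4 = 135/2; t_c = (135/2)/(27/2) = 5
T = 2·9/2 + 5 = 14

t_a=9/2 t_c=5 v_peak=27/2 T=14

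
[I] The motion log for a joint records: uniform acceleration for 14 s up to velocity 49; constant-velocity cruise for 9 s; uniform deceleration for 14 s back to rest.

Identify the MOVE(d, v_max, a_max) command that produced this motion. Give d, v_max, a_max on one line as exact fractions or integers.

a_max = 49/14 = 7/2
d_a = ½·49·14 = 343; d_c = 49·9 = 441
d = 2·343 + 441 = 1127
t_c = 9 > 0 → v_max = v_peak = 49

d=1127 v_max=49 a_max=7/2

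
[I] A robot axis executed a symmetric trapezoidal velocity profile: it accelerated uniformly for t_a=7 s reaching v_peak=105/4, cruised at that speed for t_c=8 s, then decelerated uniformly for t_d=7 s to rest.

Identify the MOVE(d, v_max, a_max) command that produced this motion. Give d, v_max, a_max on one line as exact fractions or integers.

d=1575/4 v_max=105/4 a_max=15/4

a_max = (105/4)/7 = 15/4
d_a = ½·105/4·7 = 735/8; d_c = 105/4·8 = 210
d = 2·735/8 + 210 = 1575/4
t_c = 8 > 0 ⇒ limit active, v_max = 105/4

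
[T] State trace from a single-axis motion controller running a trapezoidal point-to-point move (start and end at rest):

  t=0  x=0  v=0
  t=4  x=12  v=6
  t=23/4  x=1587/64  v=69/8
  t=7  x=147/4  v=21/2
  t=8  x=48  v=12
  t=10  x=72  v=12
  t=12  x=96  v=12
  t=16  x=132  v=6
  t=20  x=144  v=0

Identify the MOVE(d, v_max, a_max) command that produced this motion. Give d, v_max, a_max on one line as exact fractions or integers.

final state: t=20, x=144, v=0 → d = 144
a_max = (6−0)/(4−0) = 3/2
max v = 12 over t∈[8,12] → v_max = 12
check: 12·(8+4) = 144 ✓

d=144 v_max=12 a_max=3/2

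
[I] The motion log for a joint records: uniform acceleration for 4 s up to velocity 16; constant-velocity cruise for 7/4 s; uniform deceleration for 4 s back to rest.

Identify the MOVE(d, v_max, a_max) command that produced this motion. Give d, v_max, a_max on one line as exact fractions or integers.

d=92 v_max=16 a_max=4

a_max = 16/4 = 4
d_a = ½·16·4 = 32; d_c = 16·7/4 = 28
d = 2·32 + 28 = 92
t_c = 7/4 > 0 ⇒ limit active, v_max = 16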